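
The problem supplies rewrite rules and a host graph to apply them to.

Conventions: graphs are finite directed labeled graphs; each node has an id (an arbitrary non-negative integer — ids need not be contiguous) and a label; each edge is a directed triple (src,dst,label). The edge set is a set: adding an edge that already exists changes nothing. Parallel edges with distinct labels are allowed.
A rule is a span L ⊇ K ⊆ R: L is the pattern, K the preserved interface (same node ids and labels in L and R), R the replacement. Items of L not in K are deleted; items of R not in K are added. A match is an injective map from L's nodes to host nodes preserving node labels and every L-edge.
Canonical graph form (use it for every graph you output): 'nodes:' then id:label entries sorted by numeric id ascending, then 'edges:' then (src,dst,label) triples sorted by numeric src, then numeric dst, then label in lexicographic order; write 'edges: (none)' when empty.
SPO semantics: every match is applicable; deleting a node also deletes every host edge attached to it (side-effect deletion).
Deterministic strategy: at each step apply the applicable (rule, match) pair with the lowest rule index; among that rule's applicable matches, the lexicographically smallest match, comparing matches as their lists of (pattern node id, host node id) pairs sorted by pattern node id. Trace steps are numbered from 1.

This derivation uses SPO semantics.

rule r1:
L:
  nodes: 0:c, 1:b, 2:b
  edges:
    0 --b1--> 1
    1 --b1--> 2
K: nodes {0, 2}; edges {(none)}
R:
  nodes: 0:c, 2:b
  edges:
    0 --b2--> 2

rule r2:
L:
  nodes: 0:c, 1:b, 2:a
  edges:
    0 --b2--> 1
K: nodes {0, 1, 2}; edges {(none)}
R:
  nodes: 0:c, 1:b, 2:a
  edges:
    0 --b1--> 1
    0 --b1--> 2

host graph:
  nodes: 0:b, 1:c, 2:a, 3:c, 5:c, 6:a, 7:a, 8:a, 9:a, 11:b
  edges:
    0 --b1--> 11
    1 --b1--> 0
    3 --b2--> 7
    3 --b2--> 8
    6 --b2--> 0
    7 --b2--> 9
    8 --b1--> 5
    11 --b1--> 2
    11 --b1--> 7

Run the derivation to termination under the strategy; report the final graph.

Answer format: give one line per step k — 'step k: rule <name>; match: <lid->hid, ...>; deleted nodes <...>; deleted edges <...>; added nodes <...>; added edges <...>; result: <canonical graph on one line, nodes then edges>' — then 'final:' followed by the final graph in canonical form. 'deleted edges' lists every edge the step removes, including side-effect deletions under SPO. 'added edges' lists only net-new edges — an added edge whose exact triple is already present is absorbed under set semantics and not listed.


step 1: rule r1; match: 0->1, 1->0, 2->11; deleted nodes 0; deleted edges (0,11,b1); (1,0,b1); (6,0,b2); added nodes (none); added edges (1,11,b2); result: nodes: 1:c, 2:a, 3:c, 5:c, 6:a, 7:a, 8:a, 9:a, 11:b edges: (1,11,b2); (3,7,b2); (3,8,b2); (7,9,b2); (8,5,b1); (11,2,b1); (11,7,b1)
step 2: rule r2; match: 0->1, 1->11, 2->2; deleted nodes (none); deleted edges (1,11,b2); added nodes (none); added edges (1,2,b1); (1,11,b1); result: nodes: 1:c, 2:a, 3:c, 5:c, 6:a, 7:a, 8:a, 9:a, 11:b edges: (1,2,b1); (1,11,b1); (3,7,b2); (3,8,b2); (7,9,b2); (8,5,b1); (11,2,b1); (11,7,b1)
final:
nodes: 1:c, 2:a, 3:c, 5:c, 6:a, 7:a, 8:a, 9:a, 11:b
edges: (1,2,b1); (1,11,b1); (3,7,b2); (3,8,b2); (7,9,b2); (8,5,b1); (11,2,b1); (11,7,b1)


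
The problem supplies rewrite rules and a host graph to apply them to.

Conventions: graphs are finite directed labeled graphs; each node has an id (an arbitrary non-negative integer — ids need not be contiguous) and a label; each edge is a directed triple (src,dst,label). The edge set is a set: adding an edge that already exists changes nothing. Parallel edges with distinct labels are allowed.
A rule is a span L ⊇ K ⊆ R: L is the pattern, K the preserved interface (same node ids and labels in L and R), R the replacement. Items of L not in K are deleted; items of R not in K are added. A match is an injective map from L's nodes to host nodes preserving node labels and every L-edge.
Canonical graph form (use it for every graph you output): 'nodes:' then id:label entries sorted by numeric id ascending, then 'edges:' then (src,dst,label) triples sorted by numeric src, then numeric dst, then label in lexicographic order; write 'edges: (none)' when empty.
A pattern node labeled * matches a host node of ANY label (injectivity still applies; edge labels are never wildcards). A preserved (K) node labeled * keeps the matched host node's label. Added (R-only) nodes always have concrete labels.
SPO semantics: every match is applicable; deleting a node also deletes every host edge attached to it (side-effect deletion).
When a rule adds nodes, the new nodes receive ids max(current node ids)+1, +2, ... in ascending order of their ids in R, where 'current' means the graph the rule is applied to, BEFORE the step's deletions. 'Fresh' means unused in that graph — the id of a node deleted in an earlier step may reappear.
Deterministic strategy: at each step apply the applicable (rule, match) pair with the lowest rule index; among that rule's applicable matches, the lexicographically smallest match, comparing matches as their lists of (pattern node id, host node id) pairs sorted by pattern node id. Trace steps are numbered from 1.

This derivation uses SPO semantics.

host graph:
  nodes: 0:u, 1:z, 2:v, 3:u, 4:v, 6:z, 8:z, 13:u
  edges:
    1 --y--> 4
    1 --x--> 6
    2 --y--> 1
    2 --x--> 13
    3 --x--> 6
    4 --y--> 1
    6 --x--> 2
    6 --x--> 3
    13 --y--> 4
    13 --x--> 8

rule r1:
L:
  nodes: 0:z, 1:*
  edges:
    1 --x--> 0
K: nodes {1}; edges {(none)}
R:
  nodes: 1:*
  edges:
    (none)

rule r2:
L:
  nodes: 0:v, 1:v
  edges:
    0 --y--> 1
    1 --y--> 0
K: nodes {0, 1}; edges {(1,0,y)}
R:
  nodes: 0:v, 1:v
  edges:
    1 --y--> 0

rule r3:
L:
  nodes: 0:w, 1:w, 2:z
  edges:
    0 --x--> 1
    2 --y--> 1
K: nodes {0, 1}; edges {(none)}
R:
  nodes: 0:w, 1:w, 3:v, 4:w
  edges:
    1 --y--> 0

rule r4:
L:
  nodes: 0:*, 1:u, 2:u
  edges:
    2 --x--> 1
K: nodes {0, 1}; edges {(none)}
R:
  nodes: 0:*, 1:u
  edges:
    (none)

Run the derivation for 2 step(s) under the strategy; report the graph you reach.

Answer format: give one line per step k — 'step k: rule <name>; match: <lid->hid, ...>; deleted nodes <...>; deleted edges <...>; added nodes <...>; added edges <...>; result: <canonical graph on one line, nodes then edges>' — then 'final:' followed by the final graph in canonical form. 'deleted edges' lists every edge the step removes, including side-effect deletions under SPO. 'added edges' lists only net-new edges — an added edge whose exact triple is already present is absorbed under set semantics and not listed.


step 1: rule r1; match: 0->6, 1->1; deleted nodes 6; deleted edges (1,6,x); (3,6,x); (6,2,x); (6,3,x); added nodes (none); added edges (none); result: nodes: 0:u, 1:z, 2:v, 3:u, 4:v, 8:z, 13:u edges: (1,4,y); (2,1,y); (2,13,x); (4,1,y); (13,4,y); (13,8,x)
step 2: rule r1; match: 0->8, 1->13; deleted nodes 8; deleted edges (13,8,x); added nodes (none); added edges (none); result: nodes: 0:u, 1:z, 2:v, 3:u, 4:v, 13:u edges: (1,4,y); (2,1,y); (2,13,x); (4,1,y); (13,4,y)
final:
nodes: 0:u, 1:z, 2:v, 3:u, 4:v, 13:u
edges: (1,4,y); (2,1,y); (2,13,x); (4,1,y); (13,4,y)


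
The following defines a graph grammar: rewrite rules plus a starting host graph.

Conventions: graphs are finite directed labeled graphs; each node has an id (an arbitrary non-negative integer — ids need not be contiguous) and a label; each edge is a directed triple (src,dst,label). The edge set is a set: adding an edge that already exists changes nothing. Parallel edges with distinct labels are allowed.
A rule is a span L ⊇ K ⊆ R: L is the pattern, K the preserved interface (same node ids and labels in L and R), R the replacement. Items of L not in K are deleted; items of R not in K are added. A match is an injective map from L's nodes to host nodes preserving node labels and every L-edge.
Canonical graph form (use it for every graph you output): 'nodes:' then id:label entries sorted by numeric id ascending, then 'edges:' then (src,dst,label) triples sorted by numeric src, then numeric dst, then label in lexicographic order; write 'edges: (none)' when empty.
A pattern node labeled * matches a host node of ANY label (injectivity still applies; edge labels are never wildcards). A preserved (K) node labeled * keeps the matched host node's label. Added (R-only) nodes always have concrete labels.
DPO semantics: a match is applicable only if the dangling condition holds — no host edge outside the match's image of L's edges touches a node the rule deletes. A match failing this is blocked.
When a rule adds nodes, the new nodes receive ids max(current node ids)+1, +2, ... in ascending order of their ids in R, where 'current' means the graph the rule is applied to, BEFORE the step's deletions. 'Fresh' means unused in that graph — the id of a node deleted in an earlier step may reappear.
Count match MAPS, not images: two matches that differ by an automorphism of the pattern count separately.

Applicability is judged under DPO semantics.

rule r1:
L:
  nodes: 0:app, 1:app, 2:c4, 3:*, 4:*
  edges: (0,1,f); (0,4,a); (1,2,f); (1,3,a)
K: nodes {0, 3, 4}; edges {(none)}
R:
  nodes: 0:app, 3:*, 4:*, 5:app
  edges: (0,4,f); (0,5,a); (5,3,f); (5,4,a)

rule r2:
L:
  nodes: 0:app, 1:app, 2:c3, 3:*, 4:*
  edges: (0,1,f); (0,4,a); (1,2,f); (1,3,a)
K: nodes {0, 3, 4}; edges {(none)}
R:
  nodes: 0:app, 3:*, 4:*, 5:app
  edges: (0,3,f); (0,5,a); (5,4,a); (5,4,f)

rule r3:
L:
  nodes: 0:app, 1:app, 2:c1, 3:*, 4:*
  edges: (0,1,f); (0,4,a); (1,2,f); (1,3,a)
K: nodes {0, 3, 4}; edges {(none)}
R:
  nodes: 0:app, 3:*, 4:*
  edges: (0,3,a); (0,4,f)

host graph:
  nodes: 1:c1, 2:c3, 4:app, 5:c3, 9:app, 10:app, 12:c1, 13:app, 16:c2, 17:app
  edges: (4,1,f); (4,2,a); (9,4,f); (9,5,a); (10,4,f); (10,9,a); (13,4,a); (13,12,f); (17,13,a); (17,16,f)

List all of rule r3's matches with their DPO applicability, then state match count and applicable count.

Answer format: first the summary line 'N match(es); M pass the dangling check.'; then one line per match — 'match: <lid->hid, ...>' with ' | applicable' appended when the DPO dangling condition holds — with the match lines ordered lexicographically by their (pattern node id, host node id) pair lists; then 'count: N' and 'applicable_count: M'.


2 match(es); 0 pass the dangling check.
match: 0->9, 1->4, 2->1, 3->2, 4->5
match: 0->10, 1->4, 2->1, 3->2, 4->9
count: 2
applicable_count: 0


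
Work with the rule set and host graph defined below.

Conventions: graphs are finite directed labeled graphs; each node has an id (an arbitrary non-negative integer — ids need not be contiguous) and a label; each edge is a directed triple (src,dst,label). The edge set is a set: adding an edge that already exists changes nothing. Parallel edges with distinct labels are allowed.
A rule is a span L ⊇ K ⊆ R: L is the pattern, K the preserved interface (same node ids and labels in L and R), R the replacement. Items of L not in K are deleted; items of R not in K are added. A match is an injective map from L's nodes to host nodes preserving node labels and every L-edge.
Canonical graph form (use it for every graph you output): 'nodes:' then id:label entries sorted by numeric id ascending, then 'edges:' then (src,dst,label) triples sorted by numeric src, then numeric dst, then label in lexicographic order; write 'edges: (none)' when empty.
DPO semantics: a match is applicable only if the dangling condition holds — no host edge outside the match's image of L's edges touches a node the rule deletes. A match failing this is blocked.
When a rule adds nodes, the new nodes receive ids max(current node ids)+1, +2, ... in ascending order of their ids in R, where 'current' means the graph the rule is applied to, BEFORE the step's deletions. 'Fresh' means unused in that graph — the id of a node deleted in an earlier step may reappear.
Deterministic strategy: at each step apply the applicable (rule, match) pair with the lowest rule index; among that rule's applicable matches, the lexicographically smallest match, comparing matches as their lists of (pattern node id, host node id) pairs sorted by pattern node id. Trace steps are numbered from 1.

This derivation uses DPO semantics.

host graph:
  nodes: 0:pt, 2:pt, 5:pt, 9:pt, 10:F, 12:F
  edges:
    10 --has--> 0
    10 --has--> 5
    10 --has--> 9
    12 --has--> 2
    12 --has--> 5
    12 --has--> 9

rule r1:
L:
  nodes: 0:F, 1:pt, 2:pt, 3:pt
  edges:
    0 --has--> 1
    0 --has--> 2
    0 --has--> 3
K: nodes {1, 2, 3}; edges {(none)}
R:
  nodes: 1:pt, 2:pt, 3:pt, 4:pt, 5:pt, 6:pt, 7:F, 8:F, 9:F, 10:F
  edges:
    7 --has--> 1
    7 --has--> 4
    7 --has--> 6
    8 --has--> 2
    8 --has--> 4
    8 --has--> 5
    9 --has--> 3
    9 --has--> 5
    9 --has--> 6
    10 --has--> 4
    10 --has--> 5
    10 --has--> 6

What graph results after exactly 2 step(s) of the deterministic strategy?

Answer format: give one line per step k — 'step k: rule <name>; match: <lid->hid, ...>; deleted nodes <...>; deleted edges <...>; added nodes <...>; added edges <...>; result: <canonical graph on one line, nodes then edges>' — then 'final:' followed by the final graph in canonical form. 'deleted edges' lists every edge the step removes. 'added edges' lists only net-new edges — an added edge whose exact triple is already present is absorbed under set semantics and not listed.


step 1: rule r1; match: 0->10, 1->0, 2->5, 3->9; deleted nodes 10; deleted edges (10,0,has); (10,5,has); (10,9,has); added nodes 13, 14, 15, 16, 17, 18, 19; added edges (16,0,has); (16,13,has); (16,15,has); (17,5,has); (17,13,has); (17,14,has); (18,9,has); (18,14,has); (18,15,has); (19,13,has); (19,14,has); (19,15,has); result: nodes: 0:pt, 2:pt, 5:pt, 9:pt, 12:F, 13:pt, 14:pt, 15:pt, 16:F, 17:F, 18:F, 19:F edges: (12,2,has); (12,5,has); (12,9,has); (16,0,has); (16,13,has); (16,15,has); (17,5,has); (17,13,has); (17,14,has); (18,9,has); (18,14,has); (18,15,has); (19,13,has); (19,14,has); (19,15,has)
step 2: rule r1; match: 0->12, 1->2, 2->5, 3->9; deleted nodes 12; deleted edges (12,2,has); (12,5,has); (12,9,has); added nodes 20, 21, 22, 23, 24, 25, 26; added edges (23,2,has); (23,20,has); (23,22,has); (24,5,has); (24,20,has); (24,21,has); (25,9,has); (25,21,has); (25,22,has); (26,20,has); (26,21,has); (26,22,has); result: nodes: 0:pt, 2:pt, 5:pt, 9:pt, 13:pt, 14:pt, 15:pt, 16:F, 17:F, 18:F, 19:F, 20:pt, 21:pt, 22:pt, 23:F, 24:F, 25:F, 26:F edges: (16,0,has); (16,13,has); (16,15,has); (17,5,has); (17,13,has); (17,14,has); (18,9,has); (18,14,has); (18,15,has); (19,13,has); (19,14,has); (19,15,has); (23,2,has); (23,20,has); (23,22,has); (24,5,has); (24,20,has); (24,21,has); (25,9,has); (25,21,has); (25,22,has); (26,20,has); (26,21,has); (26,22,has)
final:
nodes: 0:pt, 2:pt, 5:pt, 9:pt, 13:pt, 14:pt, 15:pt, 16:F, 17:F, 18:F, 19:F, 20:pt, 21:pt, 22:pt, 23:F, 24:F, 25:F, 26:F
edges: (16,0,has); (16,13,has); (16,15,has); (17,5,has); (17,13,has); (17,14,has); (18,9,has); (18,14,has); (18,15,has); (19,13,has); (19,14,has); (19,15,has); (23,2,has); (23,20,has); (23,22,has); (24,5,has); (24,20,has); (24,21,has); (25,9,has); (25,21,has); (25,22,has); (26,20,has); (26,21,has); (26,22,has)


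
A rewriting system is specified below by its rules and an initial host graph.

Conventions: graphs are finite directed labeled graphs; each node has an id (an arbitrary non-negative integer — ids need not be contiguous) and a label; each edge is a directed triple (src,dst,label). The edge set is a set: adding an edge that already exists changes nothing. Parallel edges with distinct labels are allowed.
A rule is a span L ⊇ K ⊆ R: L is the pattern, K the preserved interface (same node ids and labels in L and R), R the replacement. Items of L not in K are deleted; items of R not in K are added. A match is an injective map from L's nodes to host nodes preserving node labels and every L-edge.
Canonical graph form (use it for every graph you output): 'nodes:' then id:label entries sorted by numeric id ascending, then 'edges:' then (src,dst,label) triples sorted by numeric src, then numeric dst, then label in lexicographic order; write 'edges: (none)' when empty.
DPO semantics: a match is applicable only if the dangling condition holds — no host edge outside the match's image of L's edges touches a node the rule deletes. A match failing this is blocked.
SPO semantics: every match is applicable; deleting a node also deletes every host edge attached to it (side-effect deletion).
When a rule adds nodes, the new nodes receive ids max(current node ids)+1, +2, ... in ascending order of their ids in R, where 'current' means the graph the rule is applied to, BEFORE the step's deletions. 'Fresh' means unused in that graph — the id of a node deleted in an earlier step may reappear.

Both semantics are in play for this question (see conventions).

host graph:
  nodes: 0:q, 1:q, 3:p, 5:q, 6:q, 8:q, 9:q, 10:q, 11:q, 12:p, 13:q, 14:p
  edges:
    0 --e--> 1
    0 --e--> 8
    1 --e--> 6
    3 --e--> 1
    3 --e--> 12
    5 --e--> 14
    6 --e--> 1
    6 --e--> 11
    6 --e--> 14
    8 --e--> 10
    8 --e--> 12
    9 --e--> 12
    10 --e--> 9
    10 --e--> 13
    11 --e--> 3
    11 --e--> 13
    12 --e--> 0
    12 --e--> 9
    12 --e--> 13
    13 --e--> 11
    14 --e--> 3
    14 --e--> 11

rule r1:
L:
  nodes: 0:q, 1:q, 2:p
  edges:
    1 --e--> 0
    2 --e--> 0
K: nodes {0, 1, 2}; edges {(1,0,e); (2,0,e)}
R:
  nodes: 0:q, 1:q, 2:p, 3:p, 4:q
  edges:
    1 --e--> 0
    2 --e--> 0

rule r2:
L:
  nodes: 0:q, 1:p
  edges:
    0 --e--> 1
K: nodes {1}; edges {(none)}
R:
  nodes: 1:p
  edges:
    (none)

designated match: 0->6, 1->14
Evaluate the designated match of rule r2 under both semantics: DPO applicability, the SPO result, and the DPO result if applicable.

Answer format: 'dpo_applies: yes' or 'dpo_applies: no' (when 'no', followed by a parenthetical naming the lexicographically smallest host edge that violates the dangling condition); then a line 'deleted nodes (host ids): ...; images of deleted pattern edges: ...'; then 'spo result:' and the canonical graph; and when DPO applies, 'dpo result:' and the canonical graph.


dpo_applies: no
(the rule deletes node 6, which keeps host edge (1,6,e) outside the match image — the dangling condition fails, DPO blocks; SPO proceeds and side-deletes such edges)
deleted nodes (host ids): 6; images of deleted pattern edges: (6,14,e)
spo result:
nodes: 0:q, 1:q, 3:p, 5:q, 8:q, 9:q, 10:q, 11:q, 12:p, 13:q, 14:p
edges: (0,1,e); (0,8,e); (3,1,e); (3,12,e); (5,14,e); (8,10,e); (8,12,e); (9,12,e); (10,9,e); (10,13,e); (11,3,e); (11,13,e); (12,0,e); (12,9,e); (12,13,e); (13,11,e); (14,3,e); (14,11,e)


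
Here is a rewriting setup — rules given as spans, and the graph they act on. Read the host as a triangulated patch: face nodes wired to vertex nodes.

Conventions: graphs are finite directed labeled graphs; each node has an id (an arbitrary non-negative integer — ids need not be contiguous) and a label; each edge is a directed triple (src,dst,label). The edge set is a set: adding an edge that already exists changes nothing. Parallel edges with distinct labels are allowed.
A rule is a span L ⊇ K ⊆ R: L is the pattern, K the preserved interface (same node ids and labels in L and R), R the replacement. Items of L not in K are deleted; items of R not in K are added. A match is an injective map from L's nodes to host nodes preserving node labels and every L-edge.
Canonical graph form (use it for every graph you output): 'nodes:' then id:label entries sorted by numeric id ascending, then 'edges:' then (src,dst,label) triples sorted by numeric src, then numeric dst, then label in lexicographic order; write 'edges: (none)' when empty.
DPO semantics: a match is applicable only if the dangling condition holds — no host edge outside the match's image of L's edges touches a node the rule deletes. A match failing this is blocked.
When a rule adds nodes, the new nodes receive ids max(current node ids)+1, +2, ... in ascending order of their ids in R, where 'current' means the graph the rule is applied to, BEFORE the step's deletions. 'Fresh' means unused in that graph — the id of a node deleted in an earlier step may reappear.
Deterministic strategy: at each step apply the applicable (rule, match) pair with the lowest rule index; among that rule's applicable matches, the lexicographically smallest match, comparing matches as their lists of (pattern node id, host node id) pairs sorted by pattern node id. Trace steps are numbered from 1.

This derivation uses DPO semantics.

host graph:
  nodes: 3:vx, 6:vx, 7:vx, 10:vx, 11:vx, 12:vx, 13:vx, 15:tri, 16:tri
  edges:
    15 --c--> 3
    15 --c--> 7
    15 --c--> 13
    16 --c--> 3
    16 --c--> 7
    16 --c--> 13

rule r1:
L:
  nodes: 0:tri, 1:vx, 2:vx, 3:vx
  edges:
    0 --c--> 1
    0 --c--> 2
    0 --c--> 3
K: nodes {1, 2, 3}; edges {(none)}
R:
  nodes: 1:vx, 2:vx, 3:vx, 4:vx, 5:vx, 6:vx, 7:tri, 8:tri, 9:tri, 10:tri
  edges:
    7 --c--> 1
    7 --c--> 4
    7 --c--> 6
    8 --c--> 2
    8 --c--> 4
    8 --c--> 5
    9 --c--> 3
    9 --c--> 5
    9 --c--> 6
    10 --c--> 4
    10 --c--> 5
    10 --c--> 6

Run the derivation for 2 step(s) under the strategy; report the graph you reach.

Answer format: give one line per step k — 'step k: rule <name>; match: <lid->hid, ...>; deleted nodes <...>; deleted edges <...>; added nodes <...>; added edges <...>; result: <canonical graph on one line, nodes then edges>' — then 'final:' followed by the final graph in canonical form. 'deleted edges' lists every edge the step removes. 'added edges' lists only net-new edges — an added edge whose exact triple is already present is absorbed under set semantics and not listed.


step 1: rule r1; match: 0->15, 1->3, 2->7, 3->13; deleted nodes 15; deleted edges (15,3,c); (15,7,c); (15,13,c); added nodes 17, 18, 19, 20, 21, 22, 23; added edges (20,3,c); (20,17,c); (20,19,c); (21,7,c); (21,17,c); (21,18,c); (22,13,c); (22,18,c); (22,19,c); (23,17,c); (23,18,c); (23,19,c); result: nodes: 3:vx, 6:vx, 7:vx, 10:vx, 11:vx, 12:vx, 13:vx, 16:tri, 17:vx, 18:vx, 19:vx, 20:tri, 21:tri, 22:tri, 23:tri edges: (16,3,c); (16,7,c); (16,13,c); (20,3,c); (20,17,c); (20,19,c); (21,7,c); (21,17,c); (21,18,c); (22,13,c); (22,18,c); (22,19,c); (23,17,c); (23,18,c); (23,19,c)
step 2: rule r1; match: 0->16, 1->3, 2->7, 3->13; deleted nodes 16; deleted edges (16,3,c); (16,7,c); (16,13,c); added nodes 24, 25, 26, 27, 28, 29, 30; added edges (27,3,c); (27,24,c); (27,26,c); (28,7,c); (28,24,c); (28,25,c); (29,13,c); (29,25,c); (29,26,c); (30,24,c); (30,25,c); (30,26,c); result: nodes: 3:vx, 6:vx, 7:vx, 10:vx, 11:vx, 12:vx, 13:vx, 17:vx, 18:vx, 19:vx, 20:tri, 21:tri, 22:tri, 23:tri, 24:vx, 25:vx, 26:vx, 27:tri, 28:tri, 29:tri, 30:tri edges: (20,3,c); (20,17,c); (20,19,c); (21,7,c); (21,17,c); (21,18,c); (22,13,c); (22,18,c); (22,19,c); (23,17,c); (23,18,c); (23,19,c); (27,3,c); (27,24,c); (27,26,c); (28,7,c); (28,24,c); (28,25,c); (29,13,c); (29,25,c); (29,26,c); (30,24,c); (30,25,c); (30,26,c)
final:
nodes: 3:vx, 6:vx, 7:vx, 10:vx, 11:vx, 12:vx, 13:vx, 17:vx, 18:vx, 19:vx, 20:tri, 21:tri, 22:tri, 23:tri, 24:vx, 25:vx, 26:vx, 27:tri, 28:tri, 29:tri, 30:tri
edges: (20,3,c); (20,17,c); (20,19,c); (21,7,c); (21,17,c); (21,18,c); (22,13,c); (22,18,c); (22,19,c); (23,17,c); (23,18,c); (23,19,c); (27,3,c); (27,24,c); (27,26,c); (28,7,c); (28,24,c); (28,25,c); (29,13,c); (29,25,c); (29,26,c); (30,24,c); (30,25,c); (30,26,c)


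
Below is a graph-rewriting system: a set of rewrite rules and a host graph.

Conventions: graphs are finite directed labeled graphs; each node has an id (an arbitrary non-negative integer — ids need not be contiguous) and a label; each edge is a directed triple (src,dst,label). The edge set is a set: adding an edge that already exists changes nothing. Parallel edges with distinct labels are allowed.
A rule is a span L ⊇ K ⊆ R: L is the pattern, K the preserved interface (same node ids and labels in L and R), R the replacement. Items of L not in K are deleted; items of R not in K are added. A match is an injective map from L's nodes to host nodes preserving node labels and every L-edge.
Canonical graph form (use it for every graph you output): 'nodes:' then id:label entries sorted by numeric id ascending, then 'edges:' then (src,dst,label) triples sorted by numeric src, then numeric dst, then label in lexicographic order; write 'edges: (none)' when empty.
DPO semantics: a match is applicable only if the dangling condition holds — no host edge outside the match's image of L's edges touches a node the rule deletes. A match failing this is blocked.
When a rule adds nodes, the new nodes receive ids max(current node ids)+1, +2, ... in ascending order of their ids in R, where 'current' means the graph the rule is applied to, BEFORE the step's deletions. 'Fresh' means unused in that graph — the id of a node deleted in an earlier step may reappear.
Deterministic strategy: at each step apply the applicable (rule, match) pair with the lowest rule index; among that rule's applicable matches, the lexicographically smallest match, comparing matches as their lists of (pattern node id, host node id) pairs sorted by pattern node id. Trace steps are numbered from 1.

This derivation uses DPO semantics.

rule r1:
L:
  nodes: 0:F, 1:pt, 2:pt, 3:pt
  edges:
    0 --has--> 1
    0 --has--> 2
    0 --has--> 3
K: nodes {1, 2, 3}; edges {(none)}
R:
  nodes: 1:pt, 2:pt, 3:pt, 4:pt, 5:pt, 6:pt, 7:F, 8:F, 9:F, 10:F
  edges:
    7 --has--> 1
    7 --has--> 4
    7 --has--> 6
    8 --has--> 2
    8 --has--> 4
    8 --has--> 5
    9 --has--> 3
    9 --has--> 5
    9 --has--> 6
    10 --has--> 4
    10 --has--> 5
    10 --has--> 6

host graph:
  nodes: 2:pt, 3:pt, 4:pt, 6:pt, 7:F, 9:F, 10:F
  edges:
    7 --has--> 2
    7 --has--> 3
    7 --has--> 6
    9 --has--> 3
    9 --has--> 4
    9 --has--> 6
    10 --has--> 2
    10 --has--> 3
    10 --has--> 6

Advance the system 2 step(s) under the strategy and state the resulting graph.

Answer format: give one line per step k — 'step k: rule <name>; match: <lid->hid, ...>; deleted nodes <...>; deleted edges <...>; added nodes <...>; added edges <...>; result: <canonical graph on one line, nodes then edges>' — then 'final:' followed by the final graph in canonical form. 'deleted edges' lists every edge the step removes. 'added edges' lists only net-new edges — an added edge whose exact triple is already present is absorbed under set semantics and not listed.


step 1: rule r1; match: 0->7, 1->2, 2->3, 3->6; deleted nodes 7; deleted edges (7,2,has); (7,3,has); (7,6,has); added nodes 11, 12, 13, 14, 15, 16, 17; added edges (14,2,has); (14,11,has); (14,13,has); (15,3,has); (15,11,has); (15,12,has); (16,6,has); (16,12,has); (16,13,has); (17,11,has); (17,12,has); (17,13,has); result: nodes: 2:pt, 3:pt, 4:pt, 6:pt, 9:F, 10:F, 11:pt, 12:pt, 13:pt, 14:F, 15:F, 16:F, 17:F edges: (9,3,has); (9,4,has); (9,6,has); (10,2,has); (10,3,has); (10,6,has); (14,2,has); (14,11,has); (14,13,has); (15,3,has); (15,11,has); (15,12,has); (16,6,has); (16,12,has); (16,13,has); (17,11,has); (17,12,has); (17,13,has)
step 2: rule r1; match: 0->9, 1->3, 2->4, 3->6; deleted nodes 9; deleted edges (9,3,has); (9,4,has); (9,6,has); added nodes 18, 19, 20, 21, 22, 23, 24; added edges (21,3,has); (21,18,has); (21,20,has); (22,4,has); (22,18,has); (22,19,has); (23,6,has); (23,19,has); (23,20,has); (24,18,has); (24,19,has); (24,20,has); result: nodes: 2:pt, 3:pt, 4:pt, 6:pt, 10:F, 11:pt, 12:pt, 13:pt, 14:F, 15:F, 16:F, 17:F, 18:pt, 19:pt, 20:pt, 21:F, 22:F, 23:F, 24:F edges: (10,2,has); (10,3,has); (10,6,has); (14,2,has); (14,11,has); (14,13,has); (15,3,has); (15,11,has); (15,12,has); (16,6,has); (16,12,has); (16,13,has); (17,11,has); (17,12,has); (17,13,has); (21,3,has); (21,18,has); (21,20,has); (22,4,has); (22,18,has); (22,19,has); (23,6,has); (23,19,has); (23,20,has); (24,18,has); (24,19,has); (24,20,has)
final:
nodes: 2:pt, 3:pt, 4:pt, 6:pt, 10:F, 11:pt, 12:pt, 13:pt, 14:F, 15:F, 16:F, 17:F, 18:pt, 19:pt, 20:pt, 21:F, 22:F, 23:F, 24:F
edges: (10,2,has); (10,3,has); (10,6,has); (14,2,has); (14,11,has); (14,13,has); (15,3,has); (15,11,has); (15,12,has); (16,6,has); (16,12,has); (16,13,has); (17,11,has); (17,12,has); (17,13,has); (21,3,has); (21,18,has); (21,20,has); (22,4,has); (22,18,has); (22,19,has); (23,6,has); (23,19,has); (23,20,has); (24,18,has); (24,19,has); (24,20,has)


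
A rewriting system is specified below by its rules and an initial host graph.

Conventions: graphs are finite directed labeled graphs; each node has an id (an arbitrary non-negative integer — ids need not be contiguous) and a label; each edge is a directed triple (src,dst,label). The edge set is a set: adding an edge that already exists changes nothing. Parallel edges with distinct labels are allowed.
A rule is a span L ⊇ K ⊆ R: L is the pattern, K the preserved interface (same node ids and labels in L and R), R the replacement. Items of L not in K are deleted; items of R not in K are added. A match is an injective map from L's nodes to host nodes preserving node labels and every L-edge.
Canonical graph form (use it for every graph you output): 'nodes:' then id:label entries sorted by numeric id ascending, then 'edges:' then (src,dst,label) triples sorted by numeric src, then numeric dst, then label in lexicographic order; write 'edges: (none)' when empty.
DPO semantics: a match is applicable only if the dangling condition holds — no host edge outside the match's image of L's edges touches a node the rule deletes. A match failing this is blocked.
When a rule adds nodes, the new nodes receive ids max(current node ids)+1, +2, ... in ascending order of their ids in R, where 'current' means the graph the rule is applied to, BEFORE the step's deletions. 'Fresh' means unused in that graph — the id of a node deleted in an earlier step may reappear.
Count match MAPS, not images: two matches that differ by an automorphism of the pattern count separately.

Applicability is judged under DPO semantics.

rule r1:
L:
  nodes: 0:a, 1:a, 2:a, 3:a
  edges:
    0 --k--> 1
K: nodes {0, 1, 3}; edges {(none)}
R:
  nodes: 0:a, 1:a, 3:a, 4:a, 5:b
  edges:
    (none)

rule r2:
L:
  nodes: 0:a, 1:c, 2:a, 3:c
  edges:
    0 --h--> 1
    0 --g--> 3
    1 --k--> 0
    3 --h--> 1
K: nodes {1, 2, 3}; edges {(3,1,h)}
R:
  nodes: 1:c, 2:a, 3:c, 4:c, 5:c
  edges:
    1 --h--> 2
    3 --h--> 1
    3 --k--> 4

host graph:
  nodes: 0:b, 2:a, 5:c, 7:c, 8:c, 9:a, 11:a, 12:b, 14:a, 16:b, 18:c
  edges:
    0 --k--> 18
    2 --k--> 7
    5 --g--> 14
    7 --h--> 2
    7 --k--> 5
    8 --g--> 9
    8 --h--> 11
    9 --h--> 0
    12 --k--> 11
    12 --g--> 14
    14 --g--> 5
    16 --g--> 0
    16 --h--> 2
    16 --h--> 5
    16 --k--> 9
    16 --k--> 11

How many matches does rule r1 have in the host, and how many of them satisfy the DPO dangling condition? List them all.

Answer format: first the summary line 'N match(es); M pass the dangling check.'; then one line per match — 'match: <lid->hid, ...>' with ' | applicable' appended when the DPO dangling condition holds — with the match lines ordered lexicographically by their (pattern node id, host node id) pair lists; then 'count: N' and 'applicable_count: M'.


0 match(es); 0 pass the dangling check.
count: 0
applicable_count: 0


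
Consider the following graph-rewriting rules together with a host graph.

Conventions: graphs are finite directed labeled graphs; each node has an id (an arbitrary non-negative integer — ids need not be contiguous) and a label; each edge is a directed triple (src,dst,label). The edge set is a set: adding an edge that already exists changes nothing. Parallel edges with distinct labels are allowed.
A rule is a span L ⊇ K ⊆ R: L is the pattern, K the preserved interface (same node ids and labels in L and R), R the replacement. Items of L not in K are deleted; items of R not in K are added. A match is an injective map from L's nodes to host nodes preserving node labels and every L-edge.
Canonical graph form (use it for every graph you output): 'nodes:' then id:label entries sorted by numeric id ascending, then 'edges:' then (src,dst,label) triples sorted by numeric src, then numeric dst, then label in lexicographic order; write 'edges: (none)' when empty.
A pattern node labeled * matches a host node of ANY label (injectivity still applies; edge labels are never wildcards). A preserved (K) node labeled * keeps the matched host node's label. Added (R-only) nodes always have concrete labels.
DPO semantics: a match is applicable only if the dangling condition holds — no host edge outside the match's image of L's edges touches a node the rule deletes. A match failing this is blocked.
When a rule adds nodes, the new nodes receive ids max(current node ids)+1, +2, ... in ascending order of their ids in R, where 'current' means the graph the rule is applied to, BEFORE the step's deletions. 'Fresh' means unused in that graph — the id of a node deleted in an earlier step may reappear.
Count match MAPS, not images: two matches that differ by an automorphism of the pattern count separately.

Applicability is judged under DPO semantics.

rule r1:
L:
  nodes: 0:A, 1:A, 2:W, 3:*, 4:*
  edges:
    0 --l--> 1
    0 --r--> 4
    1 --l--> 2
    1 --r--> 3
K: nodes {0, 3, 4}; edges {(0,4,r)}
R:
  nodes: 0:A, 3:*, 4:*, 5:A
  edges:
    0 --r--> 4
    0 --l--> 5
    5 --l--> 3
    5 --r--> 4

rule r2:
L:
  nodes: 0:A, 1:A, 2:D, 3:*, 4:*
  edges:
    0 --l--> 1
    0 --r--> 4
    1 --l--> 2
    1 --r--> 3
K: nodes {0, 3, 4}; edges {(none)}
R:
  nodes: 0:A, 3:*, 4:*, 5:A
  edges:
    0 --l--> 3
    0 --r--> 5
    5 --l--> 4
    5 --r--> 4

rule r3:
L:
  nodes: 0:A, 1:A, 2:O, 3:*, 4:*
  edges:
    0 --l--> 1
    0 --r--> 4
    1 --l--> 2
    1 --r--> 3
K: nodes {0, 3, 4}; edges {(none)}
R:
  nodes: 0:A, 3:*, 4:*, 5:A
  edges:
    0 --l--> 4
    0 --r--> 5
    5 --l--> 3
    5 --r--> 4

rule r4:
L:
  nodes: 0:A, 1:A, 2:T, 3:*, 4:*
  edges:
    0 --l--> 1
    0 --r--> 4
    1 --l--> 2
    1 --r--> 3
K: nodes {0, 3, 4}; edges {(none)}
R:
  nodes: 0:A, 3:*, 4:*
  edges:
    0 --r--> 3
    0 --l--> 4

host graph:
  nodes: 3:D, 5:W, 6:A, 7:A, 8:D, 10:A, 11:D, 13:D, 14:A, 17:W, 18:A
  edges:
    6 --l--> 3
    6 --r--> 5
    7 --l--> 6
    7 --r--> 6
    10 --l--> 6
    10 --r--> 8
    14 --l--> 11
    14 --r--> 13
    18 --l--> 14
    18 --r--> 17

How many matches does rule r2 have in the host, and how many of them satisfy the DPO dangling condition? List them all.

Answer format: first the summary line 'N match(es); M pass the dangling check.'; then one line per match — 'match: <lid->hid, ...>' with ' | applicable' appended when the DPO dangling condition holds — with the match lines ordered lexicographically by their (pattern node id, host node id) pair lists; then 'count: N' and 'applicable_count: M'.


2 match(es); 1 pass the dangling check.
match: 0->10, 1->6, 2->3, 3->5, 4->8
match: 0->18, 1->14, 2->11, 3->13, 4->17 | applicable
count: 2
applicable_count: 1


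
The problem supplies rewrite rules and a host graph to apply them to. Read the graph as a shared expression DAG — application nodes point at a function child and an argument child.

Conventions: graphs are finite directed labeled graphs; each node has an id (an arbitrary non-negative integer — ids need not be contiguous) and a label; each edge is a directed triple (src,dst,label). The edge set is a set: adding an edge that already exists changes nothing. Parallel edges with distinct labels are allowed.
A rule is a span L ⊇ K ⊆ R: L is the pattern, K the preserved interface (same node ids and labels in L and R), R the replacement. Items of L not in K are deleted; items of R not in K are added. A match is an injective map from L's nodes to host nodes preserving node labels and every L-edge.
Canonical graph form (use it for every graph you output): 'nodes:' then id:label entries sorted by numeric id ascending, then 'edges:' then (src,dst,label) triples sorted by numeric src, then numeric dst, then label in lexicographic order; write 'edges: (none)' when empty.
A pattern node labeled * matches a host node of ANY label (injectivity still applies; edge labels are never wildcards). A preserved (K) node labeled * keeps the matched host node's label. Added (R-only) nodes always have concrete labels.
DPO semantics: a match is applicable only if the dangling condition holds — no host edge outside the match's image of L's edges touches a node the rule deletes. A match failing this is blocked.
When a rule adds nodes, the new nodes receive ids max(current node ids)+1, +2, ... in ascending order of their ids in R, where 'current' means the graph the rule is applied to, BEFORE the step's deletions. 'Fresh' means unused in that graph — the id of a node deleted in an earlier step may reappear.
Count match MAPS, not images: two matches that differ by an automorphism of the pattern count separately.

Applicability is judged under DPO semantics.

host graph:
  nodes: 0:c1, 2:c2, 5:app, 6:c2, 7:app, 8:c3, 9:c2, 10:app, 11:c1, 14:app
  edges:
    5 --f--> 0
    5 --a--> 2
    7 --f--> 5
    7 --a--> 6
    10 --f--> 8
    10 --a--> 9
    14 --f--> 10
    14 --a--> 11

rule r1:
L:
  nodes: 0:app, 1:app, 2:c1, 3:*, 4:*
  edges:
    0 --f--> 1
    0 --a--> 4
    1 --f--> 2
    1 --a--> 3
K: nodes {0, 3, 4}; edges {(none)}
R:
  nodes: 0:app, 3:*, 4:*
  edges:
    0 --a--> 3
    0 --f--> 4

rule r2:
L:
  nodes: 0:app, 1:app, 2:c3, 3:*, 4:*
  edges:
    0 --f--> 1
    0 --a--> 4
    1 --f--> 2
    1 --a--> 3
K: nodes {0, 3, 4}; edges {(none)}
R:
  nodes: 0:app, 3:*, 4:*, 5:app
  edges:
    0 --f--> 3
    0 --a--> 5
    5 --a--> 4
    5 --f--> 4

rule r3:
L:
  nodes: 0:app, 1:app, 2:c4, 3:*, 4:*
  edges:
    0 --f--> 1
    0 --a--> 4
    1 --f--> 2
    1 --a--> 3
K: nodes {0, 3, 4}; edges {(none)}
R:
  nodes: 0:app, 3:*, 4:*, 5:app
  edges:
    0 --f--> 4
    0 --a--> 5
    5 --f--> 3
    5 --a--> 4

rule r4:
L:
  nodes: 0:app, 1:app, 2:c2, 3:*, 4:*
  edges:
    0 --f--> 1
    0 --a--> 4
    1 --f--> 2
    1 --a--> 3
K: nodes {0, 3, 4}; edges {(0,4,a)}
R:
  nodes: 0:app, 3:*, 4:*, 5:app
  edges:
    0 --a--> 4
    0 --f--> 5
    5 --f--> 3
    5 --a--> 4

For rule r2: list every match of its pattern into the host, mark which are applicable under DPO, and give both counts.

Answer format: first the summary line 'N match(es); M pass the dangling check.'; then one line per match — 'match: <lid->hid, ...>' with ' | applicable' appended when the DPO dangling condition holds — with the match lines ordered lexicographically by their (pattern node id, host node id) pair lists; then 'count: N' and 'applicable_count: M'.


1 match(es); 1 pass the dangling check.
match: 0->14, 1->10, 2->8, 3->9, 4->11 | applicable
count: 1
applicable_count: 1


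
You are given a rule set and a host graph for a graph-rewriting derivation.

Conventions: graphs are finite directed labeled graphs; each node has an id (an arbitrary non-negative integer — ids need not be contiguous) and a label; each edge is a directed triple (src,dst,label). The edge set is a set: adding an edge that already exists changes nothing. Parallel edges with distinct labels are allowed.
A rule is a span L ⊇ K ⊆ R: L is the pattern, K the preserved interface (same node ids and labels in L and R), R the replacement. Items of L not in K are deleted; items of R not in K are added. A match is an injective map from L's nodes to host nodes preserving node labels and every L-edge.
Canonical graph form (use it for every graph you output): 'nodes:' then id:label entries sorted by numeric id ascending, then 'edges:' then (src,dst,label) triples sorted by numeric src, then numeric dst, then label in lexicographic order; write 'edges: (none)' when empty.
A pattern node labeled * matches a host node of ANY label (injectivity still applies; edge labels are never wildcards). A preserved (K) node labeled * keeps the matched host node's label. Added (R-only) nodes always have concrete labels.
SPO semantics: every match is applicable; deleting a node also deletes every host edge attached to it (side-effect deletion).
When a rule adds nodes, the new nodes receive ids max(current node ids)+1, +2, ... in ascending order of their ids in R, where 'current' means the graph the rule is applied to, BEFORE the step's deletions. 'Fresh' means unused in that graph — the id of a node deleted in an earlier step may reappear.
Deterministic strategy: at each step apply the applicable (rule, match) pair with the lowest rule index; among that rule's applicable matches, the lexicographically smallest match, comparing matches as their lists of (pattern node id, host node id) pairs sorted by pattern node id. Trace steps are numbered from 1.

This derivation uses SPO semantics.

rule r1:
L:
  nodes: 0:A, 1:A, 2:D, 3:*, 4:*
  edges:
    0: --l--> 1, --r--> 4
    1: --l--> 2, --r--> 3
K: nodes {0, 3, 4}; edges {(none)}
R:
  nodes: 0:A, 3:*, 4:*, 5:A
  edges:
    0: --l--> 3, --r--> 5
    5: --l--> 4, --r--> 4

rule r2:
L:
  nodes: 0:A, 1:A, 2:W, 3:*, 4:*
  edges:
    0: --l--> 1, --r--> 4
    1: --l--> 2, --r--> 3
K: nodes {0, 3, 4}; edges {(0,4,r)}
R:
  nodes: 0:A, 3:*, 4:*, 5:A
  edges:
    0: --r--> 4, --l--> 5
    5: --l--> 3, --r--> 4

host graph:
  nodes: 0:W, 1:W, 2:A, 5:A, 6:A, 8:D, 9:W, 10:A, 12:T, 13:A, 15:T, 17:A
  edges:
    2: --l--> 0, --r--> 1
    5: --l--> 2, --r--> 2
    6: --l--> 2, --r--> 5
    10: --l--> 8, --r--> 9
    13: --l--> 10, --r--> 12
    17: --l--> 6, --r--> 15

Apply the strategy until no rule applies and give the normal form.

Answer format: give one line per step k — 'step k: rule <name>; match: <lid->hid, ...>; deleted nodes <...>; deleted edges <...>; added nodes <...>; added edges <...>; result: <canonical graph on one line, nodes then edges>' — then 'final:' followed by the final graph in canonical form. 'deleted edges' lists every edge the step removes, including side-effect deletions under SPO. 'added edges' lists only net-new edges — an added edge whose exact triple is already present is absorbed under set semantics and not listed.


step 1: rule r1; match: 0->13, 1->10, 2->8, 3->9, 4->12; deleted nodes 8, 10; deleted edges (10,8,l); (10,9,r); (13,10,l); (13,12,r); added nodes 18; added edges (13,9,l); (13,18,r); (18,12,l); (18,12,r); result: nodes: 0:W, 1:W, 2:A, 5:A, 6:A, 9:W, 12:T, 13:A, 15:T, 17:A, 18:A edges: (2,0,l); (2,1,r); (5,2,l); (5,2,r); (6,2,l); (6,5,r); (13,9,l); (13,18,r); (17,6,l); (17,15,r); (18,12,l); (18,12,r)
step 2: rule r2; match: 0->6, 1->2, 2->0, 3->1, 4->5; deleted nodes 0, 2; deleted edges (2,0,l); (2,1,r); (5,2,l); (5,2,r); (6,2,l); added nodes 19; added edges (6,19,l); (19,1,l); (19,5,r); result: nodes: 1:W, 5:A, 6:A, 9:W, 12:T, 13:A, 15:T, 17:A, 18:A, 19:A edges: (6,5,r); (6,19,l); (13,9,l); (13,18,r); (17,6,l); (17,15,r); (18,12,l); (18,12,r); (19,1,l); (19,5,r)
final:
nodes: 1:W, 5:A, 6:A, 9:W, 12:T, 13:A, 15:T, 17:A, 18:A, 19:A
edges: (6,5,r); (6,19,l); (13,9,l); (13,18,r); (17,6,l); (17,15,r); (18,12,l); (18,12,r); (19,1,l); (19,5,r)
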